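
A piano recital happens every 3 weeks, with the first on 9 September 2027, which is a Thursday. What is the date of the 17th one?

The 17th occurrence is 16 intervals after the first: 16 × 21 = 336 days after 9 September 2027.
September has 30 days — 21 days to the end of September leaves 315.
October has 31 days (284 left).
November has 30 days (254 left).
December has 31 days (223 left).
January has 31 days (192 left).
February has 29 days (163 left).
March has 31 days (132 left).
April has 30 days (102 left).
May has 31 days (71 left).
June has 30 days (41 left).
July has 31 days (10 left).
10 days into August → 10 August 2028.

10 August 2028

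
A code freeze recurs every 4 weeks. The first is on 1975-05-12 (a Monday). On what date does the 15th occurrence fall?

1976-06-07

The 15th occurrence is 14 intervals after the first: 14 × 28 = 392 days after 1975-05-12.
May has 31 days — 19 days to the end of May leaves 373.
June has 30 days (343 left).
July has 31 days (312 left).
August has 31 days (281 left).
September has 30 days (251 left).
October has 31 days (220 left).
November has 30 days (190 left).
December has 31 days (159 left).
January has 31 days (128 left).
February has 29 days (99 left).
March has 31 days (68 left).
April has 30 days (38 left).
May has 31 days (7 left).
7 days into June → 1976-06-07.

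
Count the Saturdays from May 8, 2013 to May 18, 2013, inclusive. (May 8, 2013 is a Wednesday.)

May 8, 2013 is a Wednesday; the first Saturday on or after it is May 11, 2013 (3 days later).
From May 11, 2013 to May 18, 2013 is 18 − 11 = 7 days.
7 ÷ 7 = 1 full weeks with remainder 0, so 1 more Saturdays after the first → 2.

2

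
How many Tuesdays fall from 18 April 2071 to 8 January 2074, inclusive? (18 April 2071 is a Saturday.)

142

18 April 2071 is a Saturday; the first Tuesday on or after it is 21 April 2071 (3 days later).
From 21 April 2071 to 8 January 2074: 254 + 366 + 365 + 8 = 993 days (rest of 2071, 2072, 2073, to 8 January 2074 in 2074).
993 ÷ 7 = 141 full weeks with remainder 6, so 141 more Tuesdays after the first → 142.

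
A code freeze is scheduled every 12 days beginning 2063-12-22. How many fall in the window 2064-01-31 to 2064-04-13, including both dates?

6

Occurrences land 12·i days after 2063-12-22 for i = 0, 1, 2, …
2064-01-31 is 40 days after the start; 40 ÷ 12 = 3 remainder 4; since the remainder is 4, round up to i = 4. First occurrence in the window: #5 on 2064-02-08 (4×12 = 48 days in).
2064-04-13 is 113 days after the start; 113 ÷ 12 = 9 remainder 5. Last occurrence in the window: #10 on 2064-04-08.
Occurrences #5 through #10: 6 in total.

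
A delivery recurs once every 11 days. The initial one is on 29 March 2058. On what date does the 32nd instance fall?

The 32nd occurrence is 31 intervals after the first: 31 × 11 = 341 days after 29 March 2058.
March has 31 days — 2 days to the end of March leaves 339.
April has 30 days (309 left).
May has 31 days (278 left).
June has 30 days (248 left).
July has 31 days (217 left).
August has 31 days (186 left).
September has 30 days (156 left).
October has 31 days (125 left).
November has 30 days (95 left).
December has 31 days (64 left).
January has 31 days (33 left).
February has 28 days (5 left).
5 days into March → 5 March 2059.

5 March 2059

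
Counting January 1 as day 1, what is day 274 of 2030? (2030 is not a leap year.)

January has 31 days (274 − 31 = 243 remain).
February has 28 days (243 − 28 = 215 remain).
March has 31 days (215 − 31 = 184 remain).
April has 30 days (184 − 30 = 154 remain).
May has 31 days (154 − 31 = 123 remain).
June has 30 days (123 − 30 = 93 remain).
July has 31 days (93 − 31 = 62 remain).
August has 31 days (62 − 31 = 31 remain).
September has 30 days (31 − 30 = 1 remain).
1 into October → October 1.

October 1, 2030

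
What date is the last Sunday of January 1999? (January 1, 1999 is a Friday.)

1999-01-31

January 1999 begins on a Friday, so the first Sunday is January 3 (2 days later).
January 1999 has 31 days. Adding weeks: 3, 10, 17, 24, 31 — the last one ≤ 31 is the 31st.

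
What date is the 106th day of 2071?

16 April 2071

January has 31 days (106 − 31 = 75 remain).
February has 28 days (75 − 28 = 47 remain).
March has 31 days (47 − 31 = 16 remain).
16 into April → April 16.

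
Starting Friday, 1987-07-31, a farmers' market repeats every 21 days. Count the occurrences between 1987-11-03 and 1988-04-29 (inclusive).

Occurrences land 21·i days after 1987-07-31 for i = 0, 1, 2, …
1987-11-03 is 95 days after the start; 95 ÷ 21 = 4 remainder 11; since the remainder is 11, round up to i = 5. First occurrence in the window: #6 on 1987-11-13 (5×21 = 105 days in).
1988-04-29 is 273 days after the start; 273 ÷ 21 = 13 remainder 0. Last occurrence in the window: #14 on 1988-04-29.
Occurrences #6 through #14: 9 in total.

9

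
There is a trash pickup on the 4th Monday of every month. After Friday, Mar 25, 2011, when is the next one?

Mar 28, 2011

Mar 2011 starts on a Tuesday; its first Monday is the 7th, so the 4th Monday is the 28th — Mar 28, 2011.
Mar 28, 2011 is after Mar 25, 2011, so that is the next one.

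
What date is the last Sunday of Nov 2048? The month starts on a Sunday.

Nov 29, 2048

Nov 2048 begins on a Sunday, so the first Sunday is Nov 1.
Nov 2048 has 30 days. Adding weeks: 1, 8, 15, 22, 29 — the last one ≤ 30 is the 29th.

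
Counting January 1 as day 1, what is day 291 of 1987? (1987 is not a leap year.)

Oct 18, 1987

Jan has 31 days (291 − 31 = 260 remain).
Feb has 28 days (260 − 28 = 232 remain).
Mar has 31 days (232 − 31 = 201 remain).
Apr has 30 days (201 − 30 = 171 remain).
May has 31 days (171 − 31 = 140 remain).
Jun has 30 days (140 − 30 = 110 remain).
Jul has 31 days (110 − 31 = 79 remain).
Aug has 31 days (79 − 31 = 48 remain).
Sep has 30 days (48 − 30 = 18 remain).
18 into Oct → Oct 18.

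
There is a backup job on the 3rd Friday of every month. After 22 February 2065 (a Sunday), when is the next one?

February 2065 starts on a Sunday; its first Friday is the 6th, so the 3rd Friday is the 20th — 20 February 2065.
That is not after 22 February 2065, so look at March 2065.
March 2065 starts on a Sunday; its first Friday is the 6th, so the 3rd Friday is the 20th — 20 March 2065.

20 March 2065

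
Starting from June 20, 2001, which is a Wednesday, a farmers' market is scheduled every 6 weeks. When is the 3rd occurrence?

The 3rd occurrence is 2 intervals after the first: 2 × 42 = 84 days after June 20, 2001.
June has 30 days — 10 days to the end of June leaves 74.
July has 31 days (43 left).
August has 31 days (12 left).
12 days into September → September 12, 2001.

September 12, 2001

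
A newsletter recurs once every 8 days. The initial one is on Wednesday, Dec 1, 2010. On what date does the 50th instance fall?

Dec 28, 2011

The 50th occurrence is 49 intervals after the first: 49 × 8 = 392 days after Dec 1, 2010.
Dec has 31 days — 30 days to the end of Dec leaves 362.
Jan has 31 days (331 left).
Feb has 28 days (303 left).
Mar has 31 days (272 left).
Apr has 30 days (242 left).
May has 31 days (211 left).
Jun has 30 days (181 left).
Jul has 31 days (150 left).
Aug has 31 days (119 left).
Sep has 30 days (89 left).
Oct has 31 days (58 left).
Nov has 30 days (28 left).
28 days into Dec → Dec 28, 2011.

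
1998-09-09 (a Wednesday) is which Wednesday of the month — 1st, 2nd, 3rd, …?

2nd

Day 9 falls in week ⌈9/7⌉ of the month.
Days 1–7 hold the 1st Wednesday, 8–14 the 2nd, 15–21 the 3rd, 22–28 the 4th, 29–31 the 5th.
9 is in the range for the 2nd.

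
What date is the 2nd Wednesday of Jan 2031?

Jan 2031 begins on a Wednesday, so the first Wednesday is Jan 1.
The 2nd Wednesday is 1 weeks later: 1 + 7 = 8.

Jan 8, 2031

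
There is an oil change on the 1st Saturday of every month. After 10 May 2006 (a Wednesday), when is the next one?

3 June 2006

May 2006 starts on a Monday, so its 1st Saturday is 6 May 2006 (5 days in).
That is not after 10 May 2006, so look at June 2006.
June 2006 starts on a Thursday, so its 1st Saturday is 3 June 2006 (2 days in).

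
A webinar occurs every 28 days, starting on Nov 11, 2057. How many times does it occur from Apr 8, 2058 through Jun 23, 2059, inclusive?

Occurrences land 28·i days after Nov 11, 2057 for i = 0, 1, 2, …
Apr 8, 2058 is 148 days after the start; 148 ÷ 28 = 5 remainder 8; since the remainder is 8, round up to i = 6. First occurrence in the window: #7 on Apr 28, 2058 (6×28 = 168 days in).
Jun 23, 2059 is 589 days after the start; 589 ÷ 28 = 21 remainder 1. Last occurrence in the window: #22 on Jun 22, 2059.
Occurrences #7 through #22: 16 in total.

16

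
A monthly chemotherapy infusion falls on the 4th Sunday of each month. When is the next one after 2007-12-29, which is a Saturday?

December 2007 starts on a Saturday; its first Sunday is the 2nd, so the 4th Sunday is the 23rd — 2007-12-23.
That is not after 2007-12-29, so look at January 2008.
January 2008 starts on a Tuesday; its first Sunday is the 6th, so the 4th Sunday is the 27th — 2008-01-27.

2008-01-27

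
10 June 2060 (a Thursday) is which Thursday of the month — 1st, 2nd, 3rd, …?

2nd

Day 10 falls in week ⌈10/7⌉ of the month.
Days 1–7 hold the 1st Thursday, 8–14 the 2nd, 15–21 the 3rd, 22–28 the 4th, 29–31 the 5th.
10 is in the range for the 2nd.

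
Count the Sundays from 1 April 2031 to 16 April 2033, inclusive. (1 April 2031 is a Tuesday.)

106

1 April 2031 is a Tuesday; the first Sunday on or after it is 6 April 2031 (5 days later).
From 6 April 2031 to 16 April 2033: 269 + 366 + 106 = 741 days (rest of 2031, 2032, to 16 April 2033 in 2033).
741 ÷ 7 = 105 full weeks with remainder 6, so 105 more Sundays after the first → 106.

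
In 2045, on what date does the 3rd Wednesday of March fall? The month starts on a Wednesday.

15 March 2045

March 2045 begins on a Wednesday, so the first Wednesday is March 1.
The 3rd Wednesday is 2 weeks later: 1 + 14 = 15.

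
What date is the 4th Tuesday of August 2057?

2057-08-28

August 2057 begins on a Wednesday, so the first Tuesday is August 7 (6 days later).
The 4th Tuesday is 3 weeks later: 7 + 21 = 28.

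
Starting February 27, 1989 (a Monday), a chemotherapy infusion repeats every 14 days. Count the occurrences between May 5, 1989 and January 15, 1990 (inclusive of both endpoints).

19

Occurrences land 14·i days after February 27, 1989 for i = 0, 1, 2, …
May 5, 1989 is 67 days after the start; 67 ÷ 14 = 4 remainder 11; since the remainder is 11, round up to i = 5. First occurrence in the window: #6 on May 8, 1989 (5×14 = 70 days in).
January 15, 1990 is 322 days after the start; 322 ÷ 14 = 23 remainder 0. Last occurrence in the window: #24 on January 15, 1990.
Occurrences #6 through #24: 19 in total.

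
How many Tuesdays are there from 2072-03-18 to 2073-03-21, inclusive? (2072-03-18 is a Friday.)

53

2072-03-18 is a Friday; the first Tuesday on or after it is 2072-03-22 (4 days later).
From 2072-03-22 to 2073-03-21: 284 + 80 = 364 days (rest of 2072, to 2073-03-21 in 2073).
364 ÷ 7 = 52 full weeks with remainder 0, so 52 more Tuesdays after the first → 53.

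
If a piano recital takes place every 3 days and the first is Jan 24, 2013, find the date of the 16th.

The 16th occurrence is 15 intervals after the first: 15 × 3 = 45 days after Jan 24, 2013.
Jan has 31 days — 7 days to the end of Jan leaves 38.
Feb has 28 days (10 left).
10 days into Mar → Mar 10, 2013.

Mar 10, 2013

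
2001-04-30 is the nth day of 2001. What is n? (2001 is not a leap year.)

120

Days in months before April: 31 + 28 + 31 = 90.
Plus 30 days into April → day 120.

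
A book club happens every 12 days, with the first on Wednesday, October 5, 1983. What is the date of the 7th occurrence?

December 16, 1983

The 7th occurrence is 6 intervals after the first: 6 × 12 = 72 days after October 5, 1983.
October has 31 days — 26 days to the end of October leaves 46.
November has 30 days (16 left).
16 days into December → December 16, 1983.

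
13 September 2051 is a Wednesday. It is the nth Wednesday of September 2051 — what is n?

2nd

Day 13 falls in week ⌈13/7⌉ of the month.
Days 1–7 hold the 1st Wednesday, 8–14 the 2nd, 15–21 the 3rd, 22–28 the 4th, 29–31 the 5th.
13 is in the range for the 2nd.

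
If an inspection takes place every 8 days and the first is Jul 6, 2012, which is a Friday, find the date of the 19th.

The 19th occurrence is 18 intervals after the first: 18 × 8 = 144 days after Jul 6, 2012.
Jul has 31 days — 25 days to the end of Jul leaves 119.
Aug has 31 days (88 left).
Sep has 30 days (58 left).
Oct has 31 days (27 left).
27 days into Nov → Nov 27, 2012.

Nov 27, 2012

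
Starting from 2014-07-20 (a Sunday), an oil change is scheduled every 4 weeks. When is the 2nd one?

2014-08-17

The 2nd occurrence is 1 interval after the first: 1 × 28 = 28 days after 2014-07-20.
July has 31 days — 11 days to the end of July leaves 17.
17 days into August → 2014-08-17.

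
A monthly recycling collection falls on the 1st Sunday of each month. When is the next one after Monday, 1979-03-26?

March 1979 starts on a Thursday, so its 1st Sunday is 1979-03-04 (3 days in).
That is not after 1979-03-26, so look at April 1979.
April 1979 starts on a Sunday, so its 1st Sunday is 1979-04-01.

1979-04-01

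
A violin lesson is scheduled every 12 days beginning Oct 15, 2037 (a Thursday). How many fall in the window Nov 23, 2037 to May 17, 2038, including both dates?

Occurrences land 12·i days after Oct 15, 2037 for i = 0, 1, 2, …
Nov 23, 2037 is 39 days after the start; 39 ÷ 12 = 3 remainder 3; since the remainder is 3, round up to i = 4. First occurrence in the window: #5 on Dec 2, 2037 (4×12 = 48 days in).
May 17, 2038 is 214 days after the start; 214 ÷ 12 = 17 remainder 10. Last occurrence in the window: #18 on May 7, 2038.
Occurrences #5 through #18: 14 in total.

14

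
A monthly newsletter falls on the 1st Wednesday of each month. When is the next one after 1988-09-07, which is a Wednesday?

1988-10-05

September 1988 starts on a Thursday, so its 1st Wednesday is 1988-09-07 (6 days in).
That is not after 1988-09-07, so look at October 1988.
October 1988 starts on a Saturday, so its 1st Wednesday is 1988-10-05 (4 days in).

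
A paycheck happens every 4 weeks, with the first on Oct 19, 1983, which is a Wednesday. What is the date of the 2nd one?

The 2nd occurrence is 1 interval after the first: 1 × 28 = 28 days after Oct 19, 1983.
Oct has 31 days — 12 days to the end of Oct leaves 16.
16 days into Nov → Nov 16, 1983.

Nov 16, 1983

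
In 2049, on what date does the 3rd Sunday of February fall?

February 21, 2049

The first Sunday of February 2049 is February 7.
The 3rd Sunday is 2 weeks later: 7 + 14 = 21.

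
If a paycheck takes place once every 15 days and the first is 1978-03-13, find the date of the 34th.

1979-07-21

The 34th occurrence is 33 intervals after the first: 33 × 15 = 495 days after 1978-03-13.
March has 31 days — 18 days to the end of March leaves 477.
From end of March to end of 1978 is 275 days (202 left).
January has 31 days (171 left).
February has 28 days (143 left).
March has 31 days (112 left).
April has 30 days (82 left).
May has 31 days (51 left).
June has 30 days (21 left).
21 days into July → 1979-07-21.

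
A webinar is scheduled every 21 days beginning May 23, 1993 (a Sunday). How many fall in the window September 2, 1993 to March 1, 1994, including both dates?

9

Occurrences land 21·i days after May 23, 1993 for i = 0, 1, 2, …
September 2, 1993 is 102 days after the start; 102 ÷ 21 = 4 remainder 18; since the remainder is 18, round up to i = 5. First occurrence in the window: #6 on September 5, 1993 (5×21 = 105 days in).
March 1, 1994 is 282 days after the start; 282 ÷ 21 = 13 remainder 9. Last occurrence in the window: #14 on February 20, 1994.
Occurrences #6 through #14: 9 in total.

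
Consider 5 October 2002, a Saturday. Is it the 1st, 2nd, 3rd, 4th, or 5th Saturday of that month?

1st

Day 5 falls in week ⌈5/7⌉ of the month.
Days 1–7 hold the 1st Saturday, 8–14 the 2nd, 15–21 the 3rd, 22–28 the 4th, 29–31 the 5th.
5 is in the range for the 1st.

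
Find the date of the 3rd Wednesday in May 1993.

The first Wednesday of May 1993 is May 5.
The 3rd Wednesday is 2 weeks later: 5 + 14 = 19.

1993-05-19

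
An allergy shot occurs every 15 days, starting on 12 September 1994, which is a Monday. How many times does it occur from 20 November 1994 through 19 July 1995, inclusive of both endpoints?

Occurrences land 15·i days after 12 September 1994 for i = 0, 1, 2, …
20 November 1994 is 69 days after the start; 69 ÷ 15 = 4 remainder 9; since the remainder is 9, round up to i = 5. First occurrence in the window: #6 on 26 November 1994 (5×15 = 75 days in).
19 July 1995 is 310 days after the start; 310 ÷ 15 = 20 remainder 10. Last occurrence in the window: #21 on 9 July 1995.
Occurrences #6 through #21: 16 in total.

16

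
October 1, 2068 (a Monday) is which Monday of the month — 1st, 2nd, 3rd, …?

1st

Day 1 falls in week ⌈1/7⌉ of the month.
Days 1–7 hold the 1st Monday, 8–14 the 2nd, 15–21 the 3rd, 22–28 the 4th, 29–31 the 5th.
1 is in the range for the 1st.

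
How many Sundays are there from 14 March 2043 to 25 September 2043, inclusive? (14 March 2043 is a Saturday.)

28

14 March 2043 is a Saturday; the first Sunday on or after it is 15 March 2043 (1 day later).
From 15 March 2043 to 25 September 2043: 16 + 30 + 31 + 30 + 31 + 31 + 25 = 194 days (rest of March, April, May, June, July, August, September).
194 ÷ 7 = 27 full weeks with remainder 5, so 27 more Sundays after the first → 28.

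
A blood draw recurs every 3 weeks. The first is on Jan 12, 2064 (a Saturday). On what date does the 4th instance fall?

The 4th occurrence is 3 intervals after the first: 3 × 21 = 63 days after Jan 12, 2064.
Jan has 31 days — 19 days to the end of Jan leaves 44.
Feb has 29 days (15 left).
15 days into Mar → Mar 15, 2064.

Mar 15, 2064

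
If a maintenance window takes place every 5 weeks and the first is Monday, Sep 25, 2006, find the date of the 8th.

May 28, 2007

The 8th occurrence is 7 intervals after the first: 7 × 35 = 245 days after Sep 25, 2006.
Sep has 30 days — 5 days to the end of Sep leaves 240.
Oct has 31 days (209 left).
Nov has 30 days (179 left).
Dec has 31 days (148 left).
Jan has 31 days (117 left).
Feb has 28 days (89 left).
Mar has 31 days (58 left).
Apr has 30 days (28 left).
28 days into May → May 28, 2007.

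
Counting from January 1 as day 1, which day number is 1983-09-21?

Days in months before September: 31 + 28 + 31 + 30 + 31 + 30 + 31 + 31 = 243.
Plus 21 days into September → day 264.

264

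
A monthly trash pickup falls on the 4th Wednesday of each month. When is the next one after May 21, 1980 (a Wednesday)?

May 1980 starts on a Thursday; its first Wednesday is the 7th, so the 4th Wednesday is the 28th — May 28, 1980.
May 28, 1980 is after May 21, 1980, so that is the next one.

May 28, 1980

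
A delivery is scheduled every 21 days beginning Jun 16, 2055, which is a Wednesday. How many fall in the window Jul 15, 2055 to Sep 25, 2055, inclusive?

3

Occurrences land 21·i days after Jun 16, 2055 for i = 0, 1, 2, …
Jul 15, 2055 is 29 days after the start; 29 ÷ 21 = 1 remainder 8; since the remainder is 8, round up to i = 2. First occurrence in the window: #3 on Jul 28, 2055 (2×21 = 42 days in).
Sep 25, 2055 is 101 days after the start; 101 ÷ 21 = 4 remainder 17. Last occurrence in the window: #5 on Sep 8, 2055.
Occurrences #3 through #5: 3 in total.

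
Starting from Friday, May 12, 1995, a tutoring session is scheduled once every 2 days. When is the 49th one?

Aug 16, 1995

The 49th occurrence is 48 intervals after the first: 48 × 2 = 96 days after May 12, 1995.
May has 31 days — 19 days to the end of May leaves 77.
Jun has 30 days (47 left).
Jul has 31 days (16 left).
16 days into Aug → Aug 16, 1995.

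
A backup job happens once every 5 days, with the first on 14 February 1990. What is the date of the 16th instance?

30 April 1990

The 16th occurrence is 15 intervals after the first: 15 × 5 = 75 days after 14 February 1990.
February has 28 days — 14 days to the end of February leaves 61.
March has 31 days (30 left).
30 days into April → 30 April 1990.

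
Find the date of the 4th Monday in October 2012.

The first Monday of October 2012 is October 1.
The 4th Monday is 3 weeks later: 1 + 21 = 22.

2012-10-22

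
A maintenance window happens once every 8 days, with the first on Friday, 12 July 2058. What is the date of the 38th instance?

4 May 2059

The 38th occurrence is 37 intervals after the first: 37 × 8 = 296 days after 12 July 2058.
July has 31 days — 19 days to the end of July leaves 277.
August has 31 days (246 left).
September has 30 days (216 left).
October has 31 days (185 left).
November has 30 days (155 left).
December has 31 days (124 left).
January has 31 days (93 left).
February has 28 days (65 left).
March has 31 days (34 left).
April has 30 days (4 left).
4 days into May → 4 May 2059.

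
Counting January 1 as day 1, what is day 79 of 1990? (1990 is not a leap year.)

January has 31 days (79 − 31 = 48 remain).
February has 28 days (48 − 28 = 20 remain).
20 into March → March 20.

March 20, 1990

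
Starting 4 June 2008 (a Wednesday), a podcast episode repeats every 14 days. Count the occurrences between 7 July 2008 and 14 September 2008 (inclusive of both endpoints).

5

Occurrences land 14·i days after 4 June 2008 for i = 0, 1, 2, …
7 July 2008 is 33 days after the start; 33 ÷ 14 = 2 remainder 5; since the remainder is 5, round up to i = 3. First occurrence in the window: #4 on 16 July 2008 (3×14 = 42 days in).
14 September 2008 is 102 days after the start; 102 ÷ 14 = 7 remainder 4. Last occurrence in the window: #8 on 10 September 2008.
Occurrences #4 through #8: 5 in total.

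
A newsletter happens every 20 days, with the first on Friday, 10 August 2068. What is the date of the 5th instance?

The 5th occurrence is 4 intervals after the first: 4 × 20 = 80 days after 10 August 2068.
August has 31 days — 21 days to the end of August leaves 59.
September has 30 days (29 left).
29 days into October → 29 October 2068.

29 October 2068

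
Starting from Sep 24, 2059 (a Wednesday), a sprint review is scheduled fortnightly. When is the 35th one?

Jan 12, 2061

The 35th occurrence is 34 intervals after the first: 34 × 14 = 476 days after Sep 24, 2059.
Sep has 30 days — 6 days to the end of Sep leaves 470.
From end of Sep to end of 2059 is 92 days (378 left).
2060 has 366 days (12 left).
12 days into Jan → Jan 12, 2061.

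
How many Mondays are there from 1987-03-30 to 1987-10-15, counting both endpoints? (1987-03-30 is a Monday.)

1987-03-30 is a Monday; the first Monday on or after it is 1987-03-30.
From 1987-03-30 to 1987-10-15: 1 + 30 + 31 + 30 + 31 + 31 + 30 + 15 = 199 days (rest of March, April, May, June, July, August, September, October).
199 ÷ 7 = 28 full weeks with remainder 3, so 28 more Mondays after the first → 29.

29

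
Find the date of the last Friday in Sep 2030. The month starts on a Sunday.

Sep 2030 begins on a Sunday, so the first Friday is Sep 6 (5 days later).
Sep 2030 has 30 days. Adding weeks: 6, 13, 20, 27 — the last one ≤ 30 is the 27th.

Sep 27, 2030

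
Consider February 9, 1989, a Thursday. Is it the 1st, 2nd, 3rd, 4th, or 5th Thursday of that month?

Day 9 falls in week ⌈9/7⌉ of the month.
Days 1–7 hold the 1st Thursday, 8–14 the 2nd, 15–21 the 3rd, 22–28 the 4th, 29–31 the 5th.
9 is in the range for the 2nd.

2nd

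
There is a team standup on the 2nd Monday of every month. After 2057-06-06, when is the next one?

June 2057 starts on a Friday; its first Monday is the 4th, so the 2nd Monday is the 11th — 2057-06-11.
2057-06-11 is after 2057-06-06, so that is the next one.

2057-06-11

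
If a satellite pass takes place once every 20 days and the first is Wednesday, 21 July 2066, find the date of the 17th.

6 June 2067

The 17th occurrence is 16 intervals after the first: 16 × 20 = 320 days after 21 July 2066.
July has 31 days — 10 days to the end of July leaves 310.
August has 31 days (279 left).
September has 30 days (249 left).
October has 31 days (218 left).
November has 30 days (188 left).
December has 31 days (157 left).
January has 31 days (126 left).
February has 28 days (98 left).
March has 31 days (67 left).
April has 30 days (37 left).
May has 31 days (6 left).
6 days into June → 6 June 2067.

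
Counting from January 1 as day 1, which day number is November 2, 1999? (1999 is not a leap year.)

306

Days in months before November: 31 + 28 + 31 + 30 + 31 + 30 + 31 + 31 + 30 + 31 = 304.
Plus 2 days into November → day 306.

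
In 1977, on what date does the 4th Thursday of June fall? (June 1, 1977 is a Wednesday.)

1977-06-23

June 1977 begins on a Wednesday, so the first Thursday is June 2 (1 day later).
The 4th Thursday is 3 weeks later: 2 + 21 = 23.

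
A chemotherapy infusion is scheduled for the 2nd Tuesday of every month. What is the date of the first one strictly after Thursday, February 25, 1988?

March 8, 1988

February 1988 starts on a Monday; its first Tuesday is the 2nd, so the 2nd Tuesday is the 9th — February 9, 1988.
That is not after February 25, 1988, so look at March 1988.
March 1988 starts on a Tuesday; its first Tuesday is the 1st, so the 2nd Tuesday is the 8th — March 8, 1988.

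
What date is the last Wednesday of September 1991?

1991-09-25

The first Wednesday of September 1991 is September 4.
September 1991 has 30 days. Adding weeks: 4, 11, 18, 25 — the last one ≤ 30 is the 25th.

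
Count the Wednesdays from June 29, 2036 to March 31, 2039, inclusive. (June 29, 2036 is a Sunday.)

144

June 29, 2036 is a Sunday; the first Wednesday on or after it is July 2, 2036 (3 days later).
From July 2, 2036 to March 31, 2039: 182 + 365 + 365 + 90 = 1002 days (rest of 2036, 2037, 2038, to March 31, 2039 in 2039).
1002 ÷ 7 = 143 full weeks with remainder 1, so 143 more Wednesdays after the first → 144.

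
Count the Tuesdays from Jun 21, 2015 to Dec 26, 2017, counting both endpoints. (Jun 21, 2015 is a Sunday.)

132

Jun 21, 2015 is a Sunday; the first Tuesday on or after it is Jun 23, 2015 (2 days later).
From Jun 23, 2015 to Dec 26, 2017: 191 + 366 + 360 = 917 days (rest of 2015, 2016, to Dec 26, 2017 in 2017).
917 ÷ 7 = 131 full weeks with remainder 0, so 131 more Tuesdays after the first → 132.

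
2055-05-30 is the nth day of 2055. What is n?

Days in months before May: 31 + 28 + 31 + 30 = 120.
Plus 30 days into May → day 150.

150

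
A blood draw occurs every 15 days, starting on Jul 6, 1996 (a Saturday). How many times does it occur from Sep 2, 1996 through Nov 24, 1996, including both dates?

Occurrences land 15·i days after Jul 6, 1996 for i = 0, 1, 2, …
Sep 2, 1996 is 58 days after the start; 58 ÷ 15 = 3 remainder 13; since the remainder is 13, round up to i = 4. First occurrence in the window: #5 on Sep 4, 1996 (4×15 = 60 days in).
Nov 24, 1996 is 141 days after the start; 141 ÷ 15 = 9 remainder 6. Last occurrence in the window: #10 on Nov 18, 1996.
Occurrences #5 through #10: 6 in total.

6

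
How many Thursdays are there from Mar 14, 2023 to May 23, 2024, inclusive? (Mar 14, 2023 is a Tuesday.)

Mar 14, 2023 is a Tuesday; the first Thursday on or after it is Mar 16, 2023 (2 days later).
From Mar 16, 2023 to May 23, 2024: 290 + 144 = 434 days (rest of 2023, to May 23, 2024 in 2024).
434 ÷ 7 = 62 full weeks with remainder 0, so 62 more Thursdays after the first → 63.

63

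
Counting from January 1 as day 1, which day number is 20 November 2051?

324

Days in months before November: 31 + 28 + 31 + 30 + 31 + 30 + 31 + 31 + 30 + 31 = 304.
Plus 20 days into November → day 324.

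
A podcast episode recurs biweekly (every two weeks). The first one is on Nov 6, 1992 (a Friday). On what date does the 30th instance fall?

Dec 17, 1993

The 30th occurrence is 29 intervals after the first: 29 × 14 = 406 days after Nov 6, 1992.
Nov has 30 days — 24 days to the end of Nov leaves 382.
Dec has 31 days (351 left).
Jan has 31 days (320 left).
Feb has 28 days (292 left).
Mar has 31 days (261 left).
Apr has 30 days (231 left).
May has 31 days (200 left).
Jun has 30 days (170 left).
Jul has 31 days (139 left).
Aug has 31 days (108 left).
Sep has 30 days (78 left).
Oct has 31 days (47 left).
Nov has 30 days (17 left).
17 days into Dec → Dec 17, 1993.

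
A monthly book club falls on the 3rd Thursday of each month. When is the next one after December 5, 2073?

December 2073 starts on a Friday; its first Thursday is the 7th, so the 3rd Thursday is the 21st — December 21, 2073.
December 21, 2073 is after December 5, 2073, so that is the next one.

December 21, 2073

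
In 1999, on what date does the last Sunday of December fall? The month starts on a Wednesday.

December 26, 1999

December 1999 begins on a Wednesday, so the first Sunday is December 5 (4 days later).
December 1999 has 31 days. Adding weeks: 5, 12, 19, 26 — the last one ≤ 31 is the 26th.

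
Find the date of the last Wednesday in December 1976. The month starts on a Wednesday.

1976-12-29

December 1976 begins on a Wednesday, so the first Wednesday is December 1.
December 1976 has 31 days. Adding weeks: 1, 8, 15, 22, 29 — the last one ≤ 31 is the 29th.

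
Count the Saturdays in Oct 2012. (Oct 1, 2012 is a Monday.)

4

Oct 1, 2012 is a Monday; the first Saturday on or after it is Oct 6, 2012 (5 days later).
From Oct 6, 2012 to Oct 31, 2012 is 31 − 6 = 25 days.
25 ÷ 7 = 3 full weeks with remainder 4, so 3 more Saturdays after the first → 4.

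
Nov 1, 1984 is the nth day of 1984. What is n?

306

Days in months before Nov: 31 + 29 + 31 + 30 + 31 + 30 + 31 + 31 + 30 + 31 = 305.
Plus 1 day into Nov → day 306.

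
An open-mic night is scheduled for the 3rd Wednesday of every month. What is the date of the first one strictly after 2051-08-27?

August 2051 starts on a Tuesday; its first Wednesday is the 2nd, so the 3rd Wednesday is the 16th — 2051-08-16.
That is not after 2051-08-27, so look at September 2051.
September 2051 starts on a Friday; its first Wednesday is the 6th, so the 3rd Wednesday is the 20th — 2051-09-20.

2051-09-20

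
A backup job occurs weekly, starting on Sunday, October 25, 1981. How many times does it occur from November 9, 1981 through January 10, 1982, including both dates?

9

Occurrences land 7·i days after October 25, 1981 for i = 0, 1, 2, …
November 9, 1981 is 15 days after the start; 15 ÷ 7 = 2 remainder 1; since the remainder is 1, round up to i = 3. First occurrence in the window: #4 on November 15, 1981 (3×7 = 21 days in).
January 10, 1982 is 77 days after the start; 77 ÷ 7 = 11 remainder 0. Last occurrence in the window: #12 on January 10, 1982.
Occurrences #4 through #12: 9 in total.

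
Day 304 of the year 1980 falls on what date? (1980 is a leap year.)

30 October 1980

January has 31 days (304 − 31 = 273 remain).
February has 29 days (273 − 29 = 244 remain).
March has 31 days (244 − 31 = 213 remain).
April has 30 days (213 − 30 = 183 remain).
May has 31 days (183 − 31 = 152 remain).
June has 30 days (152 − 30 = 122 remain).
July has 31 days (122 − 31 = 91 remain).
August has 31 days (91 − 31 = 60 remain).
September has 30 days (60 − 30 = 30 remain).
30 into October → October 30.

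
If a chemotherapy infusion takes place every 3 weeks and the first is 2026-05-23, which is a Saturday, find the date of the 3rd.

2026-07-04

The 3rd occurrence is 2 intervals after the first: 2 × 21 = 42 days after 2026-05-23.
May has 31 days — 8 days to the end of May leaves 34.
June has 30 days (4 left).
4 days into July → 2026-07-04.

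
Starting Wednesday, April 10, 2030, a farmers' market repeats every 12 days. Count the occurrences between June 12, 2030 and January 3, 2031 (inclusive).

17

Occurrences land 12·i days after April 10, 2030 for i = 0, 1, 2, …
June 12, 2030 is 63 days after the start; 63 ÷ 12 = 5 remainder 3; since the remainder is 3, round up to i = 6. First occurrence in the window: #7 on June 21, 2030 (6×12 = 72 days in).
January 3, 2031 is 268 days after the start; 268 ÷ 12 = 22 remainder 4. Last occurrence in the window: #23 on December 30, 2030.
Occurrences #7 through #23: 17 in total.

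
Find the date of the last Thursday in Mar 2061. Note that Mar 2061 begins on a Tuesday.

Mar 2061 begins on a Tuesday, so the first Thursday is Mar 3 (2 days later).
Mar 2061 has 31 days. Adding weeks: 3, 10, 17, 24, 31 — the last one ≤ 31 is the 31st.

Mar 31, 2061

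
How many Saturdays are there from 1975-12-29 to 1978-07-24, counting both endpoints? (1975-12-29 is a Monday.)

1975-12-29 is a Monday; the first Saturday on or after it is 1976-01-03 (5 days later).
From 1976-01-03 to 1978-07-24: 363 + 365 + 205 = 933 days (rest of 1976, 1977, to 1978-07-24 in 1978).
933 ÷ 7 = 133 full weeks with remainder 2, so 133 more Saturdays after the first → 134.

134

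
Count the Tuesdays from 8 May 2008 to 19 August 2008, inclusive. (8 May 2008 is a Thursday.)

15

8 May 2008 is a Thursday; the first Tuesday on or after it is 13 May 2008 (5 days later).
From 13 May 2008 to 19 August 2008: 18 + 30 + 31 + 19 = 98 days (rest of May, June, July, August).
98 ÷ 7 = 14 full weeks with remainder 0, so 14 more Tuesdays after the first → 15.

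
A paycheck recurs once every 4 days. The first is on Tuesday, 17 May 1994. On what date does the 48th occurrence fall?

The 48th occurrence is 47 intervals after the first: 47 × 4 = 188 days after 17 May 1994.
May has 31 days — 14 days to the end of May leaves 174.
June has 30 days (144 left).
July has 31 days (113 left).
August has 31 days (82 left).
September has 30 days (52 left).
October has 31 days (21 left).
21 days into November → 21 November 1994.

21 November 1994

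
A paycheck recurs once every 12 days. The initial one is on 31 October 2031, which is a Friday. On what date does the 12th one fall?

The 12th occurrence is 11 intervals after the first: 11 × 12 = 132 days after 31 October 2031.
October has 31 days — 0 days to the end of October leaves 132.
November has 30 days (102 left).
December has 31 days (71 left).
January has 31 days (40 left).
February has 29 days (11 left).
11 days into March → 11 March 2032.

11 March 2032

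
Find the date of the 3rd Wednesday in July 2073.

July 19, 2073

The first Wednesday of July 2073 is July 5.
The 3rd Wednesday is 2 weeks later: 5 + 14 = 19.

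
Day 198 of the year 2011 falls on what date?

January has 31 days (198 − 31 = 167 remain).
February has 28 days (167 − 28 = 139 remain).
March has 31 days (139 − 31 = 108 remain).
April has 30 days (108 − 30 = 78 remain).
May has 31 days (78 − 31 = 47 remain).
June has 30 days (47 − 30 = 17 remain).
17 into July → July 17.

July 17, 2011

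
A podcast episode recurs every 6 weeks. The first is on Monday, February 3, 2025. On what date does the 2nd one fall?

The 2nd occurrence is 1 interval after the first: 1 × 42 = 42 days after February 3, 2025.
February has 28 days — 25 days to the end of February leaves 17.
17 days into March → March 17, 2025.

March 17, 2025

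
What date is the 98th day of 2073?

Apr 8, 2073

Jan has 31 days (98 − 31 = 67 remain).
Feb has 28 days (67 − 28 = 39 remain).
Mar has 31 days (39 − 31 = 8 remain).
8 into Apr → Apr 8.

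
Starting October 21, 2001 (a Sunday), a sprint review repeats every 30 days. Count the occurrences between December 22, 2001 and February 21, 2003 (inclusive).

Occurrences land 30·i days after October 21, 2001 for i = 0, 1, 2, …
December 22, 2001 is 62 days after the start; 62 ÷ 30 = 2 remainder 2; since the remainder is 2, round up to i = 3. First occurrence in the window: #4 on January 19, 2002 (3×30 = 90 days in).
February 21, 2003 is 488 days after the start; 488 ÷ 30 = 16 remainder 8. Last occurrence in the window: #17 on February 13, 2003.
Occurrences #4 through #17: 14 in total.

14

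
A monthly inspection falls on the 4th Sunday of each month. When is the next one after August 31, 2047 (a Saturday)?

August 2047 starts on a Thursday; its first Sunday is the 4th, so the 4th Sunday is the 25th — August 25, 2047.
That is not after August 31, 2047, so look at September 2047.
September 2047 starts on a Sunday; its first Sunday is the 1st, so the 4th Sunday is the 22nd — September 22, 2047.

September 22, 2047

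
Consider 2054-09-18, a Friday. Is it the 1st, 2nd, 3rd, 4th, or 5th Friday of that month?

3rd

Day 18 falls in week ⌈18/7⌉ of the month.
Days 1–7 hold the 1st Friday, 8–14 the 2nd, 15–21 the 3rd, 22–28 the 4th, 29–31 the 5th.
18 is in the range for the 3rd.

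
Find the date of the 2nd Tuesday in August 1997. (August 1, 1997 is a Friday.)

August 1997 begins on a Friday, so the first Tuesday is August 5 (4 days later).
The 2nd Tuesday is 1 weeks later: 5 + 7 = 12.

August 12, 1997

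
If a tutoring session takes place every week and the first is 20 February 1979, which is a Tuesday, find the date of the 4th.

The 4th occurrence is 3 intervals after the first: 3 × 7 = 21 days after 20 February 1979.
February has 28 days — 8 days to the end of February leaves 13.
13 days into March → 13 March 1979.

13 March 1979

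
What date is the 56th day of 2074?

January has 31 days (56 − 31 = 25 remain).
25 into February → February 25.

25 February 2074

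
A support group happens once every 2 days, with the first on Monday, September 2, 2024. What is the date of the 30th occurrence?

The 30th occurrence is 29 intervals after the first: 29 × 2 = 58 days after September 2, 2024.
September has 30 days — 28 days to the end of September leaves 30.
30 days into October → October 30, 2024.

October 30, 2024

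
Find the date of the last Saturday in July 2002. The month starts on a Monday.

July 27, 2002

July 2002 begins on a Monday, so the first Saturday is July 6 (5 days later).
July 2002 has 31 days. Adding weeks: 6, 13, 20, 27 — the last one ≤ 31 is the 27th.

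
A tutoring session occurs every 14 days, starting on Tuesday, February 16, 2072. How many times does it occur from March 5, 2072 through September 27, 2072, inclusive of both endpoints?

15

Occurrences land 14·i days after February 16, 2072 for i = 0, 1, 2, …
March 5, 2072 is 18 days after the start; 18 ÷ 14 = 1 remainder 4; since the remainder is 4, round up to i = 2. First occurrence in the window: #3 on March 15, 2072 (2×14 = 28 days in).
September 27, 2072 is 224 days after the start; 224 ÷ 14 = 16 remainder 0. Last occurrence in the window: #17 on September 27, 2072.
Occurrences #3 through #17: 15 in total.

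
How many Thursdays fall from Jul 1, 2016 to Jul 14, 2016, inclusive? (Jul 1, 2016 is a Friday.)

2

Jul 1, 2016 is a Friday; the first Thursday on or after it is Jul 7, 2016 (6 days later).
From Jul 7, 2016 to Jul 14, 2016 is 14 − 7 = 7 days.
7 ÷ 7 = 1 full weeks with remainder 0, so 1 more Thursdays after the first → 2.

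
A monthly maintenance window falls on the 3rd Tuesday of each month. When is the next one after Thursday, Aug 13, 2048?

Aug 2048 starts on a Saturday; its first Tuesday is the 4th, so the 3rd Tuesday is the 18th — Aug 18, 2048.
Aug 18, 2048 is after Aug 13, 2048, so that is the next one.

Aug 18, 2048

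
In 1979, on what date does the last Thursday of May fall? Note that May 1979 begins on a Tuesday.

May 1979 begins on a Tuesday, so the first Thursday is May 3 (2 days later).
May 1979 has 31 days. Adding weeks: 3, 10, 17, 24, 31 — the last one ≤ 31 is the 31st.

May 31, 1979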